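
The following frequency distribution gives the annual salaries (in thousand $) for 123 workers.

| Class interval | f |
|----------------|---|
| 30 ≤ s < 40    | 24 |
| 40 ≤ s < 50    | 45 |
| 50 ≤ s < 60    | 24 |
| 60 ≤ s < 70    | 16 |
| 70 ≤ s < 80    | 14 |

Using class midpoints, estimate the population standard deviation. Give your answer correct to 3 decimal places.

12.542

Midpoints: 35, 45, 55, 65, 75
n = 123, Σfm = 6275, mean = 51.0163
Σfm² = 339475
Σf(m − x̄)² = Σfm² − (Σfm)²/n = 339475 − 6275²/123 = 19347.9675
Population variance = 19347.9675 / 123 = 157.3005
Standard deviation = √157.3005 = 12.5420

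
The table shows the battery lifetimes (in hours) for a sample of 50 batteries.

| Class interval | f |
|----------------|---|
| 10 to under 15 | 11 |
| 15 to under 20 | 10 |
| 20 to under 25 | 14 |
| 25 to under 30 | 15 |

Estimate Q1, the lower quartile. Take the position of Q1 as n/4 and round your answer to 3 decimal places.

15.750

Cumulative frequencies: 11, 21, 35, 50
n = 50; position = n/4 = 12.5.
This falls in the class 15 to under 20: L = 15, F = 11, f = 10, h = 5.
Lower quartile ≈ 15 + ((12.5 − 11) / 10) × 5 = 15.7500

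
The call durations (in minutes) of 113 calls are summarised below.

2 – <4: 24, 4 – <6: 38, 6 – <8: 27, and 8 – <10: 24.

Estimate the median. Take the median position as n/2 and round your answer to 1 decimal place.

5.7

Cumulative frequencies: 24, 62, 89, 113
n = 113; position = n/2 = 56.5.
This falls in the class 4 – <6: L = 4, F = 24, f = 38, h = 2.
Median ≈ 4 + ((56.5 − 24) / 38) × 2 = 5.7105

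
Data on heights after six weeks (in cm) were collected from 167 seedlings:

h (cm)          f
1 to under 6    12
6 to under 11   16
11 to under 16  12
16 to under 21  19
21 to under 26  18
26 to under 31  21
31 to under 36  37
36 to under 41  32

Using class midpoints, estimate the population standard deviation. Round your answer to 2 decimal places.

11.24

Midpoints: 3.5, 8.5, 13.5, 18.5, 23.5, 28.5, 33.5, 38.5
n = 167, Σfm = 4184.5, mean = 25.0569
Σfm² = 125945.75
Σf(m − x̄)² = Σfm² − (Σfm)²/n = 125945.75 − 4184.5²/167 = 21095.2096
Population variance = 21095.2096 / 167 = 126.3186
Standard deviation = √126.3186 = 11.2392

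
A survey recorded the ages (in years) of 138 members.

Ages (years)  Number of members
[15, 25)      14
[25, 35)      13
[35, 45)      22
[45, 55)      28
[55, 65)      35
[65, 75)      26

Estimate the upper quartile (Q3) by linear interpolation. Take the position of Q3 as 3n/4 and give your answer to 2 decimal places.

Cumulative frequencies: 14, 27, 49, 77, 112, 138
n = 138; position = 3n/4 = 103.5.
This falls in the class [55, 65): L = 55, F = 77, f = 35, h = 10.
Upper quartile ≈ 55 + ((103.5 − 77) / 35) × 10 = 62.5714

62.57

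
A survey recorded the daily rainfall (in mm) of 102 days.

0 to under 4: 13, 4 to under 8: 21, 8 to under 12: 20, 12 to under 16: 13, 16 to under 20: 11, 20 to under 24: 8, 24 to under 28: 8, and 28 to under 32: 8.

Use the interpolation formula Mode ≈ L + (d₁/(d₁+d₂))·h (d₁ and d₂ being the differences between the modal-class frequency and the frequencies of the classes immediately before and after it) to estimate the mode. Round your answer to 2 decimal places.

7.56

Modal class: 4 to under 8 (highest frequency 21).
d₁ = 21 − 13 = 8, d₂ = 21 − 20 = 1
Mode ≈ 4 + (8/(8+1)) × 4 = 4 + 3.5556 = 7.5556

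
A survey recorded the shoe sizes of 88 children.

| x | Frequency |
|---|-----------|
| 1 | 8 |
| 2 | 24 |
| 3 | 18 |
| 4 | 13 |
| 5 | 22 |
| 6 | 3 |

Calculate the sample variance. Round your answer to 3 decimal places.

Values: 1, 2, 3, 4, 5, 6
n = 88, Σfx = 290, mean = 3.2955
Σfx² = 1132
Σf(x − x̄)² = Σfx² − (Σfx)²/n = 1132 − 290²/88 = 176.3182
Sample variance = 176.3182 / 87 = 2.0266

2.027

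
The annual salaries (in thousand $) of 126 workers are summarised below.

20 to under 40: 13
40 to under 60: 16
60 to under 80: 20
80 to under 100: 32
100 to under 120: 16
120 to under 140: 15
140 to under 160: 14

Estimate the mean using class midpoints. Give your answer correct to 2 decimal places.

89.52

Midpoints: 30, 50, 70, 90, 110, 130, 150
Σfm = 13×30 + 16×50 + 20×70 + 32×90 + 16×110 + 15×130 + 14×150 = 11280
n = Σf = 126
Mean = 11280 / 126 = 89.5238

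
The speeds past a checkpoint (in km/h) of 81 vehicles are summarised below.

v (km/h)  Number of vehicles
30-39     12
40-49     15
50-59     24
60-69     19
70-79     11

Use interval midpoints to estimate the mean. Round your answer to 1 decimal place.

Midpoints: 34.5, 44.5, 54.5, 64.5, 74.5
Σfm = 12×34.5 + 15×44.5 + 24×54.5 + 19×64.5 + 11×74.5 = 4434.5
n = Σf = 81
Mean = 4434.5 / 81 = 54.7469

54.7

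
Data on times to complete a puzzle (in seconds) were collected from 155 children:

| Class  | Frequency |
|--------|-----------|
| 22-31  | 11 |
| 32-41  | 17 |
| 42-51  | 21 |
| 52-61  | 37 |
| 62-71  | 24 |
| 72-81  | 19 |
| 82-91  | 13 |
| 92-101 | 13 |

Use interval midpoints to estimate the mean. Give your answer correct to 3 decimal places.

60.694

Midpoints: 26.5, 36.5, 46.5, 56.5, 66.5, 76.5, 86.5, 96.5
Σfm = 11×26.5 + 17×36.5 + 21×46.5 + 37×56.5 + 24×66.5 + 19×76.5 + 13×86.5 + 13×96.5 = 9407.5
n = Σf = 155
Mean = 9407.5 / 155 = 60.6935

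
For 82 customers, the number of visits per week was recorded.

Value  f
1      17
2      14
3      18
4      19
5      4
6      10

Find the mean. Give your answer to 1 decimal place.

3.1

Values: 1, 2, 3, 4, 5, 6
Σfx = 17×1 + 14×2 + 18×3 + 19×4 + 4×5 + 10×6 = 255
n = Σf = 82
Mean = 255 / 82 = 3.1098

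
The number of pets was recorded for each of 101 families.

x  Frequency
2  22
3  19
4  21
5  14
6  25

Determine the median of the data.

4

Cumulative frequencies: 22, 41, 62, 76, 101
n = 101, so the median is the value in position (n+1)/2 = 51.
Position 51 falls at value 4.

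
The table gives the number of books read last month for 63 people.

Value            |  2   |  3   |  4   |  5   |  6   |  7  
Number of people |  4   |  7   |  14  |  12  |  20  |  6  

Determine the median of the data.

5

Cumulative frequencies: 4, 11, 25, 37, 57, 63
n = 63, so the median is the value in position (n+1)/2 = 32.
Position 32 falls at value 5.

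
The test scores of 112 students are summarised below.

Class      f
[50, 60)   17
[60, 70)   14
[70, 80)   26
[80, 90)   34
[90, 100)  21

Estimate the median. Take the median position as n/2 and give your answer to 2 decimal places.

79.62

Cumulative frequencies: 17, 31, 57, 91, 112
n = 112; position = n/2 = 56.
This falls in the class [70, 80): L = 70, F = 31, f = 26, h = 10.
Median ≈ 70 + ((56 − 31) / 26) × 10 = 79.6154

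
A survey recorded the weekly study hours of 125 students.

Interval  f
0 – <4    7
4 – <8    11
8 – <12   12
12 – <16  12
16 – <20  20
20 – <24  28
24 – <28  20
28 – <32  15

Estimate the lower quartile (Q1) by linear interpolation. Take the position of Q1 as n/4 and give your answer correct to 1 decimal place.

12.4

Cumulative frequencies: 7, 18, 30, 42, 62, 90, 110, 125
n = 125; position = n/4 = 31.25.
This falls in the class 12 – <16: L = 12, F = 30, f = 12, h = 4.
Lower quartile ≈ 12 + ((31.25 − 30) / 12) × 4 = 12.4167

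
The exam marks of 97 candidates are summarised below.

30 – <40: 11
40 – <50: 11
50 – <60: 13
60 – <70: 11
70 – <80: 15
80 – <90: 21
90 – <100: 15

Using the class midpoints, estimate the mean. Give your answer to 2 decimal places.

68.51

Midpoints: 35, 45, 55, 65, 75, 85, 95
Σfm = 11×35 + 11×45 + 13×55 + 11×65 + 15×75 + 21×85 + 15×95 = 6645
n = Σf = 97
Mean = 6645 / 97 = 68.5052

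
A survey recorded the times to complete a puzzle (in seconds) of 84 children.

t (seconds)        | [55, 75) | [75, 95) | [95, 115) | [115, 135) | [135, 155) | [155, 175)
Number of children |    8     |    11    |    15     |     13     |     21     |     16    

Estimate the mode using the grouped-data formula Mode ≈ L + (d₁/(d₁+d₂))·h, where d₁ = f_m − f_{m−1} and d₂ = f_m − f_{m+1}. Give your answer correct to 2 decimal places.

147.31

Modal class: [135, 155) (highest frequency 21).
d₁ = 21 − 13 = 8, d₂ = 21 − 16 = 5
Mode ≈ 135 + (8/(8+5)) × 20 = 135 + 12.3077 = 147.3077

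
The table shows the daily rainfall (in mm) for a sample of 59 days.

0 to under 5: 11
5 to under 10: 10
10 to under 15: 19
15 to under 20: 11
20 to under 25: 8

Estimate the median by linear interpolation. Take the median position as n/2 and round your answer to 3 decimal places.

12.237

Cumulative frequencies: 11, 21, 40, 51, 59
n = 59; position = n/2 = 29.5.
This falls in the class 10 to under 15: L = 10, F = 21, f = 19, h = 5.
Median ≈ 10 + ((29.5 − 21) / 19) × 5 = 12.2368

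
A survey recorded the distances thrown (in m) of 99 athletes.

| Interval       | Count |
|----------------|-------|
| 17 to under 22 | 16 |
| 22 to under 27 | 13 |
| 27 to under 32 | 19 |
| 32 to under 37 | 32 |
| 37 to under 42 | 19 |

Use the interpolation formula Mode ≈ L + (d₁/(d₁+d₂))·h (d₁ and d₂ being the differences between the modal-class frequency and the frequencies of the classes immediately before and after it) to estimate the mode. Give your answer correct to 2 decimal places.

Modal class: 32 to under 37 (highest frequency 32).
d₁ = 32 − 19 = 13, d₂ = 32 − 19 = 13
Mode ≈ 32 + (13/(13+13)) × 5 = 32 + 2.5000 = 34.5000

34.50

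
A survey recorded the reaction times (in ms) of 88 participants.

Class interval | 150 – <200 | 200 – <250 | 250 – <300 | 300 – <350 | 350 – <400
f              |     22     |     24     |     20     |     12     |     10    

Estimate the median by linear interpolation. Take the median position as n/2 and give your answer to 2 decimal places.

Cumulative frequencies: 22, 46, 66, 78, 88
n = 88; position = n/2 = 44.
This falls in the class 200 – <250: L = 200, F = 22, f = 24, h = 50.
Median ≈ 200 + ((44 − 22) / 24) × 50 = 245.8333

245.83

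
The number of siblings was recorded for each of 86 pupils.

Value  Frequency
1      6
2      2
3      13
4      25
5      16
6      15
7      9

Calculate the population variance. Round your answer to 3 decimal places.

2.502

Values: 1, 2, 3, 4, 5, 6, 7
n = 86, Σfx = 382, mean = 4.4419
Σfx² = 1912
Σf(x − x̄)² = Σfx² − (Σfx)²/n = 1912 − 382²/86 = 215.2093
Population variance = 215.2093 / 86 = 2.5024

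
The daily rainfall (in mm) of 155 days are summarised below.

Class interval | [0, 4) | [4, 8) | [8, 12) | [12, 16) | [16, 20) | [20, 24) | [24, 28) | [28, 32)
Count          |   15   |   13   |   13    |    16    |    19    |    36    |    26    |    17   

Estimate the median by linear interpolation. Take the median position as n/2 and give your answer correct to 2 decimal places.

Cumulative frequencies: 15, 28, 41, 57, 76, 112, 138, 155
n = 155; position = n/2 = 77.5.
This falls in the class [20, 24): L = 20, F = 76, f = 36, h = 4.
Median ≈ 20 + ((77.5 − 76) / 36) × 4 = 20.1667

20.17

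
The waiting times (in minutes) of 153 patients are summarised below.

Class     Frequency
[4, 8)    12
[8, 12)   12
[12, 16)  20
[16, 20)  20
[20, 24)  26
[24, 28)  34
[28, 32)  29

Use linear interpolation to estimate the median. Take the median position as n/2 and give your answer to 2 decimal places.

21.92

Cumulative frequencies: 12, 24, 44, 64, 90, 124, 153
n = 153; position = n/2 = 76.5.
This falls in the class [20, 24): L = 20, F = 64, f = 26, h = 4.
Median ≈ 20 + ((76.5 − 64) / 26) × 4 = 21.9231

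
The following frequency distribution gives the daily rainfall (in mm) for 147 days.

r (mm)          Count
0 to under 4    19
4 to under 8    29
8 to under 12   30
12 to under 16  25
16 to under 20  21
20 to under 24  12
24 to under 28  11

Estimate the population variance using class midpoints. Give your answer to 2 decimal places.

Midpoints: 2, 6, 10, 14, 18, 22, 26
n = 147, Σfm = 1790, mean = 12.1769
Σfm² = 29068
Σf(m − x̄)² = Σfm² − (Σfm)²/n = 29068 − 1790²/147 = 7271.4014
Population variance = 7271.4014 / 147 = 49.4653

49.47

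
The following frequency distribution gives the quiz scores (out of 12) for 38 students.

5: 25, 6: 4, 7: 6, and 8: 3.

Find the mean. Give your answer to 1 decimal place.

5.7

Values: 5, 6, 7, 8
Σfx = 25×5 + 4×6 + 6×7 + 3×8 = 215
n = Σf = 38
Mean = 215 / 38 = 5.6579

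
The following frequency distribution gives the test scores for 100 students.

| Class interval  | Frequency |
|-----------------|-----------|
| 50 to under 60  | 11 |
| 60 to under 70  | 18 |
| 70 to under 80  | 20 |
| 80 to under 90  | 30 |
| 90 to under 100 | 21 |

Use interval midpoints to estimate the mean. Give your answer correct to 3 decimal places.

Midpoints: 55, 65, 75, 85, 95
Σfm = 11×55 + 18×65 + 20×75 + 30×85 + 21×95 = 7820
n = Σf = 100
Mean = 7820 / 100 = 78.2000

78.200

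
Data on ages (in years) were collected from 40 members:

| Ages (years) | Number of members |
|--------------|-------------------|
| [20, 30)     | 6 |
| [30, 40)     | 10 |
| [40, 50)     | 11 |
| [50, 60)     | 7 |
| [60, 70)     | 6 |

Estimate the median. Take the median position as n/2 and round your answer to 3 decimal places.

Cumulative frequencies: 6, 16, 27, 34, 40
n = 40; position = n/2 = 20.
This falls in the class [40, 50): L = 40, F = 16, f = 11, h = 10.
Median ≈ 40 + ((20 − 16) / 11) × 10 = 43.6364

43.636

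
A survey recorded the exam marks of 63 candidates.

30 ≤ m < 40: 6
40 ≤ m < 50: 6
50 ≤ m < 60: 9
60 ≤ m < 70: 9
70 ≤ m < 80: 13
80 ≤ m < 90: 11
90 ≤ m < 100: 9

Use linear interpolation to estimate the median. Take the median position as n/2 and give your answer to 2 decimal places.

Cumulative frequencies: 6, 12, 21, 30, 43, 54, 63
n = 63; position = n/2 = 31.5.
This falls in the class 70 ≤ m < 80: L = 70, F = 30, f = 13, h = 10.
Median ≈ 70 + ((31.5 − 30) / 13) × 10 = 71.1538

71.15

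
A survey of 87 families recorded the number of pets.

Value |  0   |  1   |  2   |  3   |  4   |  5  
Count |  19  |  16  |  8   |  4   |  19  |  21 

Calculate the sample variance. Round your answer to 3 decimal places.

Values: 0, 1, 2, 3, 4, 5
n = 87, Σfx = 225, mean = 2.5862
Σfx² = 913
Σf(x − x̄)² = Σfx² − (Σfx)²/n = 913 − 225²/87 = 331.1034
Sample variance = 331.1034 / 86 = 3.8500

3.850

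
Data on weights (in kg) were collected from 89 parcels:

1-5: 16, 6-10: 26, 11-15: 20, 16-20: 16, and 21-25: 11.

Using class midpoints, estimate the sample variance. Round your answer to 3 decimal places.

Midpoints: 3, 8, 13, 18, 23
n = 89, Σfm = 1057, mean = 11.8764
Σfm² = 16191
Σf(m − x̄)² = Σfm² − (Σfm)²/n = 16191 − 1057²/89 = 3637.6404
Sample variance = 3637.6404 / 88 = 41.3368

41.337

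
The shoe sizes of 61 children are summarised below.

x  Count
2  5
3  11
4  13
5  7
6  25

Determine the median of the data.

Cumulative frequencies: 5, 16, 29, 36, 61
n = 61, so the median is the value in position (n+1)/2 = 31.
Position 31 falls at value 5.

5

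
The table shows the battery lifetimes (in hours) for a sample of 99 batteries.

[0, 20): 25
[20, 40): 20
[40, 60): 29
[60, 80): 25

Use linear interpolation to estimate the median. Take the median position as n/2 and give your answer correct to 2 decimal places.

43.10

Cumulative frequencies: 25, 45, 74, 99
n = 99; position = n/2 = 49.5.
This falls in the class [40, 60): L = 40, F = 45, f = 29, h = 20.
Median ≈ 40 + ((49.5 − 45) / 29) × 20 = 43.1034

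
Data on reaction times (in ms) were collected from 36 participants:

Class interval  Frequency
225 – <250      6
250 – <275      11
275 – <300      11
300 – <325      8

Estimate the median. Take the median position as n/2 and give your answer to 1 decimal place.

Cumulative frequencies: 6, 17, 28, 36
n = 36; position = n/2 = 18.
This falls in the class 275 – <300: L = 275, F = 17, f = 11, h = 25.
Median ≈ 275 + ((18 − 17) / 11) × 25 = 277.2727

277.3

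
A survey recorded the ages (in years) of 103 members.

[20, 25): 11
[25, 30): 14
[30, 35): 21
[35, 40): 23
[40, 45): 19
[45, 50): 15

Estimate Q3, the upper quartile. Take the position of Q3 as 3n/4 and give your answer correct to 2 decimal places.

Cumulative frequencies: 11, 25, 46, 69, 88, 103
n = 103; position = 3n/4 = 77.25.
This falls in the class [40, 45): L = 40, F = 69, f = 19, h = 5.
Upper quartile ≈ 40 + ((77.25 − 69) / 19) × 5 = 42.1711

42.17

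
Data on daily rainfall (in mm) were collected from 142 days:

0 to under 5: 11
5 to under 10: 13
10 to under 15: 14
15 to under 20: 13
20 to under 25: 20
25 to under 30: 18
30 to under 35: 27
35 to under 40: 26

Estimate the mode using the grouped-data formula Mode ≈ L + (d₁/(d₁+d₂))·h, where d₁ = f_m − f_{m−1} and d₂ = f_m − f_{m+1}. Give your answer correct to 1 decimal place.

34.5

Modal class: 30 to under 35 (highest frequency 27).
d₁ = 27 − 18 = 9, d₂ = 27 − 26 = 1
Mode ≈ 30 + (9/(9+1)) × 5 = 30 + 4.5000 = 34.5000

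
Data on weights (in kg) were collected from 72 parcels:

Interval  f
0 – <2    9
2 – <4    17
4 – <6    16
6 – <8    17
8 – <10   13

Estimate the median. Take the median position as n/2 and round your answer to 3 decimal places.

Cumulative frequencies: 9, 26, 42, 59, 72
n = 72; position = n/2 = 36.
This falls in the class 4 – <6: L = 4, F = 26, f = 16, h = 2.
Median ≈ 4 + ((36 − 26) / 16) × 2 = 5.2500

5.250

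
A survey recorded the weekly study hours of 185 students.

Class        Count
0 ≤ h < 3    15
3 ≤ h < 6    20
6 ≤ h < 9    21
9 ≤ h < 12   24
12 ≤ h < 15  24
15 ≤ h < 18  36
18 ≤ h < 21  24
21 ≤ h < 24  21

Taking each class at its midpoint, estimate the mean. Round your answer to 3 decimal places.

Midpoints: 1.5, 4.5, 7.5, 10.5, 13.5, 16.5, 19.5, 22.5
Σfm = 15×1.5 + 20×4.5 + 21×7.5 + 24×10.5 + 24×13.5 + 36×16.5 + 24×19.5 + 21×22.5 = 2380.5
n = Σf = 185
Mean = 2380.5 / 185 = 12.8676

12.868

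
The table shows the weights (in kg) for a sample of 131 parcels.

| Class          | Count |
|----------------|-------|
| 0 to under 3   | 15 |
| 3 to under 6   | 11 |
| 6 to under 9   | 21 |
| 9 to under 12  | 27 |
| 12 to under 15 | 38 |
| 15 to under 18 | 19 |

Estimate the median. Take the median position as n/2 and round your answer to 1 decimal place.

Cumulative frequencies: 15, 26, 47, 74, 112, 131
n = 131; position = n/2 = 65.5.
This falls in the class 9 to under 12: L = 9, F = 47, f = 27, h = 3.
Median ≈ 9 + ((65.5 − 47) / 27) × 3 = 11.0556

11.1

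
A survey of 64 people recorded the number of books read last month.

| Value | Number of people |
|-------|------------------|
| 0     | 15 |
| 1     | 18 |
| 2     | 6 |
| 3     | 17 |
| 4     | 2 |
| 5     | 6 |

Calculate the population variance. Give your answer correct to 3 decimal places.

2.433

Values: 0, 1, 2, 3, 4, 5
n = 64, Σfx = 119, mean = 1.8594
Σfx² = 377
Σf(x − x̄)² = Σfx² − (Σfx)²/n = 377 − 119²/64 = 155.7344
Population variance = 155.7344 / 64 = 2.4333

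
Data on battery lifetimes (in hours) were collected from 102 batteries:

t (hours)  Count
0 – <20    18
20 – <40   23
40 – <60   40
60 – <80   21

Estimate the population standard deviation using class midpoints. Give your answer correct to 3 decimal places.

Midpoints: 10, 30, 50, 70
n = 102, Σfm = 4340, mean = 42.5490
Σfm² = 225400
Σf(m − x̄)² = Σfm² − (Σfm)²/n = 225400 − 4340²/102 = 40737.2549
Population variance = 40737.2549 / 102 = 399.3849
Standard deviation = √399.3849 = 19.9846

19.985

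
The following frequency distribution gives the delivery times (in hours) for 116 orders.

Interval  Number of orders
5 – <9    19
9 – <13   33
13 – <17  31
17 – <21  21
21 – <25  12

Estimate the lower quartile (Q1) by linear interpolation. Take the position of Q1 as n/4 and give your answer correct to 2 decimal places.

Cumulative frequencies: 19, 52, 83, 104, 116
n = 116; position = n/4 = 29.
This falls in the class 9 – <13: L = 9, F = 19, f = 33, h = 4.
Lower quartile ≈ 9 + ((29 − 19) / 33) × 4 = 10.2121

10.21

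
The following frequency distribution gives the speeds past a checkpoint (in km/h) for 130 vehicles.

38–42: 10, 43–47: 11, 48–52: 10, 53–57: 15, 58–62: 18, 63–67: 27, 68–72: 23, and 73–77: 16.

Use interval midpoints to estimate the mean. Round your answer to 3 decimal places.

Midpoints: 40, 45, 50, 55, 60, 65, 70, 75
Σfm = 10×40 + 11×45 + 10×50 + 15×55 + 18×60 + 27×65 + 23×70 + 16×75 = 7865
n = Σf = 130
Mean = 7865 / 130 = 60.5000

60.500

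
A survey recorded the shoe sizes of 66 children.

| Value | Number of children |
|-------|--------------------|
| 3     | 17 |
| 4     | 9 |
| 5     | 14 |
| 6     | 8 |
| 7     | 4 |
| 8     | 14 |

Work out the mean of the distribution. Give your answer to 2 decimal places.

Values: 3, 4, 5, 6, 7, 8
Σfx = 17×3 + 9×4 + 14×5 + 8×6 + 4×7 + 14×8 = 345
n = Σf = 66
Mean = 345 / 66 = 5.2273

5.23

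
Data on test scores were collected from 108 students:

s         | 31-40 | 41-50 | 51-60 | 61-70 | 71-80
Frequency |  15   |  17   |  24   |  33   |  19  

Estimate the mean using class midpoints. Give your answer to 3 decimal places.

Midpoints: 35.5, 45.5, 55.5, 65.5, 75.5
Σfm = 15×35.5 + 17×45.5 + 24×55.5 + 33×65.5 + 19×75.5 = 6234
n = Σf = 108
Mean = 6234 / 108 = 57.7222

57.722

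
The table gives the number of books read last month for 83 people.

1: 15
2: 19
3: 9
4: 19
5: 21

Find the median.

Cumulative frequencies: 15, 34, 43, 62, 83
n = 83, so the median is the value in position (n+1)/2 = 42.
Position 42 falls at value 3.

3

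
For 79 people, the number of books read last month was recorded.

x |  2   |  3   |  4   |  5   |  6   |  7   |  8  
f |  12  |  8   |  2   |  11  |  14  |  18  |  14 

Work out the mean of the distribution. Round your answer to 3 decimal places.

Values: 2, 3, 4, 5, 6, 7, 8
Σfx = 12×2 + 8×3 + 2×4 + 11×5 + 14×6 + 18×7 + 14×8 = 433
n = Σf = 79
Mean = 433 / 79 = 5.4810

5.481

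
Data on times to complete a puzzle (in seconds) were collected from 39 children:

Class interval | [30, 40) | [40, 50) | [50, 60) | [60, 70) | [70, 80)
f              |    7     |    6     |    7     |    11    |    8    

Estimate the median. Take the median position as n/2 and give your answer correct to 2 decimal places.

Cumulative frequencies: 7, 13, 20, 31, 39
n = 39; position = n/2 = 19.5.
This falls in the class [50, 60): L = 50, F = 13, f = 7, h = 10.
Median ≈ 50 + ((19.5 − 13) / 7) × 10 = 59.2857

59.29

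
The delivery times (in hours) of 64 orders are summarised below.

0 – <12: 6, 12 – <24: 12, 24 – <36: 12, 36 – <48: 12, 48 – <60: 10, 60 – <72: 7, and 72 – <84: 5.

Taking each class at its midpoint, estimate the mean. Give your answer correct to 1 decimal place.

Midpoints: 6, 18, 30, 42, 54, 66, 78
Σfm = 6×6 + 12×18 + 12×30 + 12×42 + 10×54 + 7×66 + 5×78 = 2508
n = Σf = 64
Mean = 2508 / 64 = 39.1875

39.2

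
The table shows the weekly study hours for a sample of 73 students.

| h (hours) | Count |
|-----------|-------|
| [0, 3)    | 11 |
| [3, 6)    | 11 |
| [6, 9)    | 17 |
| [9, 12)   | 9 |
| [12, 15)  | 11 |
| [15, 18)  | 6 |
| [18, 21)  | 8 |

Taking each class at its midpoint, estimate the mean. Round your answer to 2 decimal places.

9.47

Midpoints: 1.5, 4.5, 7.5, 10.5, 13.5, 16.5, 19.5
Σfm = 11×1.5 + 11×4.5 + 17×7.5 + 9×10.5 + 11×13.5 + 6×16.5 + 8×19.5 = 691.5
n = Σf = 73
Mean = 691.5 / 73 = 9.4726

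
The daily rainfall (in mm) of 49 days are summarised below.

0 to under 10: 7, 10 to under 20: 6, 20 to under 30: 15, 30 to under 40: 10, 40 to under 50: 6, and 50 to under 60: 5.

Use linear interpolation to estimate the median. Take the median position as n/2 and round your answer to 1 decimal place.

Cumulative frequencies: 7, 13, 28, 38, 44, 49
n = 49; position = n/2 = 24.5.
This falls in the class 20 to under 30: L = 20, F = 13, f = 15, h = 10.
Median ≈ 20 + ((24.5 − 13) / 15) × 10 = 27.6667

27.7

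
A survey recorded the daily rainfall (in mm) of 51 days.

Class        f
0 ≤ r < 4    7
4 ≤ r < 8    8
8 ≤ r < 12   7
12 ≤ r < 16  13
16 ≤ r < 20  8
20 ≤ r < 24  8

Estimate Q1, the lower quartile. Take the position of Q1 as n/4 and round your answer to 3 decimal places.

6.875

Cumulative frequencies: 7, 15, 22, 35, 43, 51
n = 51; position = n/4 = 12.75.
This falls in the class 4 ≤ r < 8: L = 4, F = 7, f = 8, h = 4.
Lower quartile ≈ 4 + ((12.75 − 7) / 8) × 4 = 6.8750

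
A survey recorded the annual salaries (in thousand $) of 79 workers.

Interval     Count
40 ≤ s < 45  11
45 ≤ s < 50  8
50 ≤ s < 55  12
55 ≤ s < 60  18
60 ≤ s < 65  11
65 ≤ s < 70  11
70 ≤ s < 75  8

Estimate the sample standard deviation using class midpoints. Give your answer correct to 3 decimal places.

9.299

Midpoints: 42.5, 47.5, 52.5, 57.5, 62.5, 67.5, 72.5
n = 79, Σfm = 4522.5, mean = 57.2468
Σfm² = 265643.75
Σf(m − x̄)² = Σfm² − (Σfm)²/n = 265643.75 − 4522.5²/79 = 6744.9367
Sample variance = 6744.9367 / 78 = 86.4735
Standard deviation = √86.4735 = 9.2991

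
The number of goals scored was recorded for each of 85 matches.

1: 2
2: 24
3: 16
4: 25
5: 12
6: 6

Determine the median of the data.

Cumulative frequencies: 2, 26, 42, 67, 79, 85
n = 85, so the median is the value in position (n+1)/2 = 43.
Position 43 falls at value 4.

4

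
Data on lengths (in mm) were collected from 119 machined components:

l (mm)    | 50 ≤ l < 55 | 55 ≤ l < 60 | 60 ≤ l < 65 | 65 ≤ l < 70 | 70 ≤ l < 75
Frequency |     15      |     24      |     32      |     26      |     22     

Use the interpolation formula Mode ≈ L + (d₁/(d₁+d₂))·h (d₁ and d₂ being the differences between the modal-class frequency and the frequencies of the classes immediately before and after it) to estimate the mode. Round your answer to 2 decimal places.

Modal class: 60 ≤ l < 65 (highest frequency 32).
d₁ = 32 − 24 = 8, d₂ = 32 − 26 = 6
Mode ≈ 60 + (8/(8+6)) × 5 = 60 + 2.8571 = 62.8571

62.86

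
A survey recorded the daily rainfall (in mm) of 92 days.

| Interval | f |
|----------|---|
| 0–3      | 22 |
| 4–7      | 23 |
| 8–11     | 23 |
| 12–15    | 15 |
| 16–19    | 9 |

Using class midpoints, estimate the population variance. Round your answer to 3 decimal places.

Midpoints: 1.5, 5.5, 9.5, 13.5, 17.5
n = 92, Σfm = 738, mean = 8.0217
Σfm² = 8311
Σf(m − x̄)² = Σfm² − (Σfm)²/n = 8311 − 738²/92 = 2390.9565
Population variance = 2390.9565 / 92 = 25.9887

25.989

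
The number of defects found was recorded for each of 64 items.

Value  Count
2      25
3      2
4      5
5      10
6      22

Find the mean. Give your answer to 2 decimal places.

Values: 2, 3, 4, 5, 6
Σfx = 25×2 + 2×3 + 5×4 + 10×5 + 22×6 = 258
n = Σf = 64
Mean = 258 / 64 = 4.0312

4.03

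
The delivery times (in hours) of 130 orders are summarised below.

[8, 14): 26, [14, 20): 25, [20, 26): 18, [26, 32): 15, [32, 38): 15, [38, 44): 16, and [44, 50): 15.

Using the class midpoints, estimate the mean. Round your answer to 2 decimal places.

26.51

Midpoints: 11, 17, 23, 29, 35, 41, 47
Σfm = 26×11 + 25×17 + 18×23 + 15×29 + 15×35 + 16×41 + 15×47 = 3446
n = Σf = 130
Mean = 3446 / 130 = 26.5077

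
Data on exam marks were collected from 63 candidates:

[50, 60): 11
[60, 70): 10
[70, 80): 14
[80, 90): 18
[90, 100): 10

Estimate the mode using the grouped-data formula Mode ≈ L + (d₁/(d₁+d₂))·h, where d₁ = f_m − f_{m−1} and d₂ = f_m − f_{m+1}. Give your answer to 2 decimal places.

83.33

Modal class: [80, 90) (highest frequency 18).
d₁ = 18 − 14 = 4, d₂ = 18 − 10 = 8
Mode ≈ 80 + (4/(4+8)) × 10 = 80 + 3.3333 = 83.3333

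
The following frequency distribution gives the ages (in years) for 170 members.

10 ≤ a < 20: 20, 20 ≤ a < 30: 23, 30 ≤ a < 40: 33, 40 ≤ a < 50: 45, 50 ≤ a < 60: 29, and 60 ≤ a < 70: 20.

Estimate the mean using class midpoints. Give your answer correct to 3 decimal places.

40.882

Midpoints: 15, 25, 35, 45, 55, 65
Σfm = 20×15 + 23×25 + 33×35 + 45×45 + 29×55 + 20×65 = 6950
n = Σf = 170
Mean = 6950 / 170 = 40.8824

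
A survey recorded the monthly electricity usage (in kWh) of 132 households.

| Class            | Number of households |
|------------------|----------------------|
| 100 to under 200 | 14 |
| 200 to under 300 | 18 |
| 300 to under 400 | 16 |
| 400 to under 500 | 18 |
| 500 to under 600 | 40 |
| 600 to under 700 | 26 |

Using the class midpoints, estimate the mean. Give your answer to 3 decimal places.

Midpoints: 150, 250, 350, 450, 550, 650
Σfm = 14×150 + 18×250 + 16×350 + 18×450 + 40×550 + 26×650 = 59200
n = Σf = 132
Mean = 59200 / 132 = 448.4848

448.485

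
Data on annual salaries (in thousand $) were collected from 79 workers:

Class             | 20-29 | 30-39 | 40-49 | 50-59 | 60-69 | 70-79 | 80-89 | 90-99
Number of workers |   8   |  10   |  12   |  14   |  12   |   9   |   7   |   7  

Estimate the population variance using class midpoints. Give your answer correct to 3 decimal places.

430.764

Midpoints: 24.5, 34.5, 44.5, 54.5, 64.5, 74.5, 84.5, 94.5
n = 79, Σfm = 4535.5, mean = 57.4114
Σfm² = 294419.75
Σf(m − x̄)² = Σfm² − (Σfm)²/n = 294419.75 − 4535.5²/79 = 34030.3797
Population variance = 34030.3797 / 79 = 430.7643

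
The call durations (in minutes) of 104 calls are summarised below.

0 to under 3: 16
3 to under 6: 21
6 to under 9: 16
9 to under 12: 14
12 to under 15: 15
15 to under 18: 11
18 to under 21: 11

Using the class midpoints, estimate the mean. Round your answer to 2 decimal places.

9.46

Midpoints: 1.5, 4.5, 7.5, 10.5, 13.5, 16.5, 19.5
Σfm = 16×1.5 + 21×4.5 + 16×7.5 + 14×10.5 + 15×13.5 + 11×16.5 + 11×19.5 = 984
n = Σf = 104
Mean = 984 / 104 = 9.4615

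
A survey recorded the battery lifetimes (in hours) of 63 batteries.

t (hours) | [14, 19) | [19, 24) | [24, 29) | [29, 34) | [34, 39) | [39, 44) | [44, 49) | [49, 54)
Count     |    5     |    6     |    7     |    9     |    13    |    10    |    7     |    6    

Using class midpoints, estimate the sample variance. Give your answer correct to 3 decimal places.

103.738

Midpoints: 16.5, 21.5, 26.5, 31.5, 36.5, 41.5, 46.5, 51.5
n = 63, Σfm = 2204.5, mean = 34.9921
Σfm² = 83571.75
Σf(m − x̄)² = Σfm² − (Σfm)²/n = 83571.75 − 2204.5²/63 = 6431.7460
Sample variance = 6431.7460 / 62 = 103.7378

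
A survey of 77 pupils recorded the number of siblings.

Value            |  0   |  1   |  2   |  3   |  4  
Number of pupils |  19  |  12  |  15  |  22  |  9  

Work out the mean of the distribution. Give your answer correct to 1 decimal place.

Values: 0, 1, 2, 3, 4
Σfx = 19×0 + 12×1 + 15×2 + 22×3 + 9×4 = 144
n = Σf = 77
Mean = 144 / 77 = 1.8701

1.9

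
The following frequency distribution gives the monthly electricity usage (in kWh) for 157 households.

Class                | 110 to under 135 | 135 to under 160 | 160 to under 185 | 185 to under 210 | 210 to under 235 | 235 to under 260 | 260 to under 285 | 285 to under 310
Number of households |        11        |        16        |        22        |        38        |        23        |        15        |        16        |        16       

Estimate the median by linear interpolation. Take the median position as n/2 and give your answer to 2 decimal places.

204.41

Cumulative frequencies: 11, 27, 49, 87, 110, 125, 141, 157
n = 157; position = n/2 = 78.5.
This falls in the class 185 to under 210: L = 185, F = 49, f = 38, h = 25.
Median ≈ 185 + ((78.5 − 49) / 38) × 25 = 204.4079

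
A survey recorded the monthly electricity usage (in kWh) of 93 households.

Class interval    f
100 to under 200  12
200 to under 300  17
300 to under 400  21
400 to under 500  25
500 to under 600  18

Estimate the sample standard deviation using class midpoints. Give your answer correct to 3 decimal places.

130.924

Midpoints: 150, 250, 350, 450, 550
n = 93, Σfm = 34550, mean = 371.5054
Σfm² = 14412500
Σf(m − x̄)² = Σfm² − (Σfm)²/n = 14412500 − 34550²/93 = 1576989.2473
Sample variance = 1576989.2473 / 92 = 17141.1875
Standard deviation = √17141.1875 = 130.9244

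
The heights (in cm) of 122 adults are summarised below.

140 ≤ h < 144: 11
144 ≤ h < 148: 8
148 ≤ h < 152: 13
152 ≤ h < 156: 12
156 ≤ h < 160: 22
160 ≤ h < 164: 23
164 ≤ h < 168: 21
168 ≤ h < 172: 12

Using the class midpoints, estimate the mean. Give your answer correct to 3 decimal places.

Midpoints: 142, 146, 150, 154, 158, 162, 166, 170
Σfm = 11×142 + 8×146 + 13×150 + 12×154 + 22×158 + 23×162 + 21×166 + 12×170 = 19256
n = Σf = 122
Mean = 19256 / 122 = 157.8361

157.836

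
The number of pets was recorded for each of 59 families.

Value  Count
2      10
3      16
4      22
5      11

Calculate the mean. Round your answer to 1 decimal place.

Values: 2, 3, 4, 5
Σfx = 10×2 + 16×3 + 22×4 + 11×5 = 211
n = Σf = 59
Mean = 211 / 59 = 3.5763

3.6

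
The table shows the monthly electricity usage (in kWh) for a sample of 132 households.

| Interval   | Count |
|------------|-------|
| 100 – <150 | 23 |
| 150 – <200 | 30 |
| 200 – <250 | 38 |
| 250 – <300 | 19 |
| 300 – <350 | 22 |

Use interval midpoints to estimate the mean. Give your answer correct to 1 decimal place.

220.1

Midpoints: 125, 175, 225, 275, 325
Σfm = 23×125 + 30×175 + 38×225 + 19×275 + 22×325 = 29050
n = Σf = 132
Mean = 29050 / 132 = 220.0758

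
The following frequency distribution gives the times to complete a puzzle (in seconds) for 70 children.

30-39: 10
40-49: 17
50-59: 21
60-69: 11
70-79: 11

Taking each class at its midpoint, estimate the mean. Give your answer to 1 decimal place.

Midpoints: 34.5, 44.5, 54.5, 64.5, 74.5
Σfm = 10×34.5 + 17×44.5 + 21×54.5 + 11×64.5 + 11×74.5 = 3775
n = Σf = 70
Mean = 3775 / 70 = 53.9286

53.9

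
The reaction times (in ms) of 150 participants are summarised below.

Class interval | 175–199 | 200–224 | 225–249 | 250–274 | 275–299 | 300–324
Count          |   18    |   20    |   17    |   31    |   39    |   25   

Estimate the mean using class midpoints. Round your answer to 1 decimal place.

Midpoints: 187, 212, 237, 262, 287, 312
Σfm = 18×187 + 20×212 + 17×237 + 31×262 + 39×287 + 25×312 = 38750
n = Σf = 150
Mean = 38750 / 150 = 258.3333

258.3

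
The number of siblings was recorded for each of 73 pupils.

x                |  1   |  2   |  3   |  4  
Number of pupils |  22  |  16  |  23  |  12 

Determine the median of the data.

2

Cumulative frequencies: 22, 38, 61, 73
n = 73, so the median is the value in position (n+1)/2 = 37.
Position 37 falls at value 2.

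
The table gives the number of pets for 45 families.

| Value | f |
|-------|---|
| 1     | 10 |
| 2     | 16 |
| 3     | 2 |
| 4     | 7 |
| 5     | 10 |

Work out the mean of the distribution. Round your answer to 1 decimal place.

2.8

Values: 1, 2, 3, 4, 5
Σfx = 10×1 + 16×2 + 2×3 + 7×4 + 10×5 = 126
n = Σf = 45
Mean = 126 / 45 = 2.8000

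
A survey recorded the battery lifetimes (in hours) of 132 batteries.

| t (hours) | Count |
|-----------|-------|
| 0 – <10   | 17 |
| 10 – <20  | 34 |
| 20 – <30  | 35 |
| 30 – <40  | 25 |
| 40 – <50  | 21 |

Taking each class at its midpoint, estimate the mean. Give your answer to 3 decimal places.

Midpoints: 5, 15, 25, 35, 45
Σfm = 17×5 + 34×15 + 35×25 + 25×35 + 21×45 = 3290
n = Σf = 132
Mean = 3290 / 132 = 24.9242

24.924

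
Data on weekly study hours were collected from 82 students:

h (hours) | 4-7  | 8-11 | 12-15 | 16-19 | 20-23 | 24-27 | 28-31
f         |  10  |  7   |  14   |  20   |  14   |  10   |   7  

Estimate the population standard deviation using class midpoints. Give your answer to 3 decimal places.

6.969

Midpoints: 5.5, 9.5, 13.5, 17.5, 21.5, 25.5, 29.5
n = 82, Σfm = 1423, mean = 17.3537
Σfm² = 28676.5
Σf(m − x̄)² = Σfm² − (Σfm)²/n = 28676.5 − 1423²/82 = 3982.2439
Population variance = 3982.2439 / 82 = 48.5640
Standard deviation = √48.5640 = 6.9688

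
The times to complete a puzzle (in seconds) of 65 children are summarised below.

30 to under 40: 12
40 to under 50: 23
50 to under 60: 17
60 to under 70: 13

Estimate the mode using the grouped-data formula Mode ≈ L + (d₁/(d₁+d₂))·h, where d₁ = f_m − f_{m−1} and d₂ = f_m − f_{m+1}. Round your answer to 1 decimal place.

Modal class: 40 to under 50 (highest frequency 23).
d₁ = 23 − 12 = 11, d₂ = 23 − 17 = 6
Mode ≈ 40 + (11/(11+6)) × 10 = 40 + 6.4706 = 46.4706

46.5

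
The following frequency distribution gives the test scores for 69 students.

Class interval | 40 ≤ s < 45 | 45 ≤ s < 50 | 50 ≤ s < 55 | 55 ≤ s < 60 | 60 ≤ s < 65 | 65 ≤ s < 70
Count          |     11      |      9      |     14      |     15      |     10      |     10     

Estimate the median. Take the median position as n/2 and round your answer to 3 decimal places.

Cumulative frequencies: 11, 20, 34, 49, 59, 69
n = 69; position = n/2 = 34.5.
This falls in the class 55 ≤ s < 60: L = 55, F = 34, f = 15, h = 5.
Median ≈ 55 + ((34.5 − 34) / 15) × 5 = 55.1667

55.167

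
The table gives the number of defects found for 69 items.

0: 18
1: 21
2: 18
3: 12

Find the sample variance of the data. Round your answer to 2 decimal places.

Values: 0, 1, 2, 3
n = 69, Σfx = 93, mean = 1.3478
Σfx² = 201
Σf(x − x̄)² = Σfx² − (Σfx)²/n = 201 − 93²/69 = 75.6522
Sample variance = 75.6522 / 68 = 1.1125

1.11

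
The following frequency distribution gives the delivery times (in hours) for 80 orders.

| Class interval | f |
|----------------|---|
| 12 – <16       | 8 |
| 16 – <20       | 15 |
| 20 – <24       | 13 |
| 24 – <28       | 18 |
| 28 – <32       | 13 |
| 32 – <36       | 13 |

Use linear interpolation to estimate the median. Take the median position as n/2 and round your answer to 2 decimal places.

24.89

Cumulative frequencies: 8, 23, 36, 54, 67, 80
n = 80; position = n/2 = 40.
This falls in the class 24 – <28: L = 24, F = 36, f = 18, h = 4.
Median ≈ 24 + ((40 − 36) / 18) × 4 = 24.8889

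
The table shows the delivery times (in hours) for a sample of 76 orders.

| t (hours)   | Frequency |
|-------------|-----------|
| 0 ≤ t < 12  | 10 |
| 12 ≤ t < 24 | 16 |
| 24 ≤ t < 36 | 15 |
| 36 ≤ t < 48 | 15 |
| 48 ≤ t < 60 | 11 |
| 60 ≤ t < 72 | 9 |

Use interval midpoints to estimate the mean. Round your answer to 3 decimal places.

Midpoints: 6, 18, 30, 42, 54, 66
Σfm = 10×6 + 16×18 + 15×30 + 15×42 + 11×54 + 9×66 = 2616
n = Σf = 76
Mean = 2616 / 76 = 34.4211

34.421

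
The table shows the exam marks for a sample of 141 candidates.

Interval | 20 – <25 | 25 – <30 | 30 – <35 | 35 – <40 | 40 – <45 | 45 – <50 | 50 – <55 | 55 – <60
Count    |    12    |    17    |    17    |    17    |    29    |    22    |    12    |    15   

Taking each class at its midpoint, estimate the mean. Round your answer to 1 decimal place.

40.4

Midpoints: 22.5, 27.5, 32.5, 37.5, 42.5, 47.5, 52.5, 57.5
Σfm = 12×22.5 + 17×27.5 + 17×32.5 + 17×37.5 + 29×42.5 + 22×47.5 + 12×52.5 + 15×57.5 = 5697.5
n = Σf = 141
Mean = 5697.5 / 141 = 40.4078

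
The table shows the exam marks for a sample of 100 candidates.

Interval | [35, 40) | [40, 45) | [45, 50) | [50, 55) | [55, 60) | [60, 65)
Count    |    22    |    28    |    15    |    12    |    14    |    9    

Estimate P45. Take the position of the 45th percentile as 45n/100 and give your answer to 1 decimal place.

44.1

Cumulative frequencies: 22, 50, 65, 77, 91, 100
n = 100; position = 45n/100 = 45.
This falls in the class [40, 45): L = 40, F = 22, f = 28, h = 5.
45th percentile ≈ 40 + ((45 − 22) / 28) × 5 = 44.1071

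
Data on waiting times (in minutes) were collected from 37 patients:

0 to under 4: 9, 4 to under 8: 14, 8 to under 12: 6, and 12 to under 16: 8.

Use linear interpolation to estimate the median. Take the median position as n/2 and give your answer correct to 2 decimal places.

6.71

Cumulative frequencies: 9, 23, 29, 37
n = 37; position = n/2 = 18.5.
This falls in the class 4 to under 8: L = 4, F = 9, f = 14, h = 4.
Median ≈ 4 + ((18.5 − 9) / 14) × 4 = 6.7143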